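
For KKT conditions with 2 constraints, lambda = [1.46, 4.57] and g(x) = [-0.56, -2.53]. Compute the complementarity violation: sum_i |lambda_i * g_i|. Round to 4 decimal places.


KKT complementary slackness check:
lambda_1 * g_1 = 1.46 * -0.56 = -0.8176
lambda_2 * g_2 = 4.57 * -2.53 = -11.5621
Total violation = 0.8176 + 11.5621 = 12.3797


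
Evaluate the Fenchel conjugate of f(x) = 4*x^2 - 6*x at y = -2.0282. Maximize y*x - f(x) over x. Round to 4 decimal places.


f*(y) = sup_x {y*x - a*x^2 - b*x} = sup_x {(y-b)*x - a*x^2}
FOC: (y - b) - 2a*x = 0 => x* = (y - b)/(2a)
x* = (-2.0282 + 6)/(2*4) = 0.4965
f*(-2.0282) = (y-b)^2/(4a) = (-2.0282 + 6)^2/(4*4)
= 15.7752/16 = 0.9859


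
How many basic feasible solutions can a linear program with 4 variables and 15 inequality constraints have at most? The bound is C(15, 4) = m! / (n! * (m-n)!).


Each vertex corresponds to some choice of n active constraints out of m, so the number of vertices is at most C(m, n) = m! / (n!(m-n)!).
m = 15, n = 4
Numerator: 15 * 14 * 13 * 12
Denominator: 4! = 24
C(15, 4) = 1365


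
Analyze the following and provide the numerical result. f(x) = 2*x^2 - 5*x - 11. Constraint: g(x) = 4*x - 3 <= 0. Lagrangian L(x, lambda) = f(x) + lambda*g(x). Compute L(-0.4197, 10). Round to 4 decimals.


Step 1: Evaluate f(x).
f(-0.4197) = 2*(-0.4197)^2 - 5*(-0.4197) - 11 = -8.5492
Step 2: Evaluate g(x).
g(-0.4197) = 4*-0.4197 - 3 = -4.6788
Step 3: Compute Lagrangian.
L = -8.5492 + 10*-4.6788 = -55.3372


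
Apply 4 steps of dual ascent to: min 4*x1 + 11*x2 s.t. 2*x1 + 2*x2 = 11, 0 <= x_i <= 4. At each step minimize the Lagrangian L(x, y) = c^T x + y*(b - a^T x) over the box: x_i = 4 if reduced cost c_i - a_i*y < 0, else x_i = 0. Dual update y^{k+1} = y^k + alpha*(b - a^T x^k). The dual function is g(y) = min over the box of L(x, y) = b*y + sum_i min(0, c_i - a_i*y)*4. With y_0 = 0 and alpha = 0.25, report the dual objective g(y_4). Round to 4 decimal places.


Dual ascent for LP: min 4*x1 + 11*x2, 2*x1 + 2*x2 = 11, 0 <= x_i <= 4
Step 1: y^k = 0.0, reduced costs: (4.0, 11.0)
  x^k = (0.0, 0.0), subgradient = b - a^T x = 11.0
  y^{k+1} = 0.0 + 0.25*11.0 = 2.75
Step 2: y^k = 2.75, reduced costs: (-1.5, 5.5)
  x^k = (4.0, 0.0), subgradient = b - a^T x = 3.0
  y^{k+1} = 2.75 + 0.25*3.0 = 3.5
Step 3: y^k = 3.5, reduced costs: (-3.0, 4.0)
  x^k = (4.0, 0.0), subgradient = b - a^T x = 3.0
  y^{k+1} = 3.5 + 0.25*3.0 = 4.25
Step 4: y^k = 4.25, reduced costs: (-4.5, 2.5)
  x^k = (4.0, 0.0), subgradient = b - a^T x = 3.0
  y^{k+1} = 4.25 + 0.25*3.0 = 5.0
Dual objective at y_4 = 5.0: reduced costs (-6.0, 1.0), box minimizer x = (4.0, 0.0)
g(y_4) = b*y + (c1 - a1*y)*x1 + (c2 - a2*y)*x2 = 11*5.0 + (-6.0)*4.0 + 1.0*0.0 = 55.0 - 24.0 + 0.0 = 31.0


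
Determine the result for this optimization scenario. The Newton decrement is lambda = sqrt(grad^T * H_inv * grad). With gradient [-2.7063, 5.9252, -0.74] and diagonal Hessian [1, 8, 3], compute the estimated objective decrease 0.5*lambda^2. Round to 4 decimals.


Step 1: H is diagonal, so H^(-1) * g = [-2.7063, 0.7407, -0.2467].
Step 2: g^T H^(-1) g = sum_i g_i^2 / H_ii
  = (-2.7063)^2/1 + (5.9252)^2/8 + (-0.74)^2/3
  = 7.3241 + 4.3885 + 0.1825 = 11.8951
Step 3: Objective decrease = 0.5 * g^T H^(-1) g = 5.9475


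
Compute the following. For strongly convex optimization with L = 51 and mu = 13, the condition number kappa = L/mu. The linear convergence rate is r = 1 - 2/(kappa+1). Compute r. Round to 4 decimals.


Step 1: Compute the condition number.
kappa = L/mu = 51/13 = 3.9231
Step 2: Compute the convergence rate.
r = 1 - 2/(kappa + 1) = 1 - 2*mu/(L + mu) = (L - mu)/(L + mu) = 38/64 = 0.5938


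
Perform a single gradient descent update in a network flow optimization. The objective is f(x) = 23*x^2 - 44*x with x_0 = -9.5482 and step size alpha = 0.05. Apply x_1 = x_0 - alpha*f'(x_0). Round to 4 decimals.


We compute the gradient at x_0 and apply the update.
f'(x) = 46*x - 44
f'(-9.5482) = 46*-9.5482 - 44 = -483.2172
x_1 = -9.5482 - 0.05*-483.2172 = 14.6127


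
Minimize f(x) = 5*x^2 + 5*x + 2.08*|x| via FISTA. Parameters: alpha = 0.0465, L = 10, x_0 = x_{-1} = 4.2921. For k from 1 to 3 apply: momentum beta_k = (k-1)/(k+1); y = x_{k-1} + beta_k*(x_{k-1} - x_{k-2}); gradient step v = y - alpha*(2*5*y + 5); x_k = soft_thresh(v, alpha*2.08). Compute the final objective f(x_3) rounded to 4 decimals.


FISTA on f(x) = 5*x^2 + 5*x + 2.08*|x|
L = 10, alpha = 0.0465
Iteration 1: beta = 0.0, y = 4.2921 + 0.0*(4.2921 - 4.2921) = 4.2921
  grad(y) = 47.921, v = y - alpha*grad = 2.0638
  prox(v) = soft_thresh(2.0638, 0.0967) = 1.9671
Iteration 2: beta = 0.3333, y = 1.9671 + 0.3333*(1.9671 - 4.2921) = 1.192
  grad(y) = 16.9204, v = y - alpha*grad = 0.4052
  prox(v) = soft_thresh(0.4052, 0.0967) = 0.3085
Iteration 3: beta = 0.5, y = 0.3085 + 0.5*(0.3085 - 1.9671) = -0.5207
  grad(y) = -0.2075, v = y - alpha*grad = -0.5111
  prox(v) = soft_thresh(-0.5111, 0.0967) = -0.4144
f(x_3) = 5*(-0.4144)^2 + 5*(-0.4144) + 2.08*|-0.4144| = -0.3514


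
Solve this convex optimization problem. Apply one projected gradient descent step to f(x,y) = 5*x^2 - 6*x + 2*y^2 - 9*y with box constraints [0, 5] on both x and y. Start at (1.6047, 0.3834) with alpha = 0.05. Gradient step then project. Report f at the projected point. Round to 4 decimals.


Step 1: Compute gradient at (1.6047, 0.3834).
grad_x = 2*5*1.6047 - 6 = 10.047
grad_y = 2*2*0.3834 - 9 = -7.4664
Step 2: Gradient step.
x_raw = 1.6047 - 0.05*10.047 = 1.1024
y_raw = 0.3834 - 0.05*-7.4664 = 0.7567
Step 3: Project onto [0, 5].
x_proj = clip(1.1024) = 1.1024
y_proj = clip(0.7567) = 0.7567
Step 4: Evaluate f.
f(1.1024, 0.7567) = -6.2035


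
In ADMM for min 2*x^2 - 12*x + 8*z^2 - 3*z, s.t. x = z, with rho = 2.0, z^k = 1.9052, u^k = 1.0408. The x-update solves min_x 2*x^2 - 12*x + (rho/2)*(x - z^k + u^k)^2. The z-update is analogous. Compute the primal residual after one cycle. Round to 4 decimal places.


ADMM iteration with rho = 2.0, z^k = 1.9052, u^k = 1.0408
Step 1: x-update.
Minimize 2*x^2 - 12*x + (2.0/2)*(x - 1.9052 + 1.0408)^2
FOC: (2*2 + 2.0)*x = 12 + 2.0*(1.9052 - 1.0408)
x^{k+1} = 2.2881
Step 2: z-update.
Minimize 8*z^2 - 3*z + (2.0/2)*(2.2881 - z + 1.0408)^2
FOC: (2*8 + 2.0)*z = 3 + 2.0*(2.2881 + 1.0408)
z^{k+1} = 0.5365
Step 3: u-update.
u^{k+1} = 1.0408 + 2.2881 - 0.5365 = 2.7924
Step 4: Primal residual = |2.2881 - 0.5365| = 1.7516


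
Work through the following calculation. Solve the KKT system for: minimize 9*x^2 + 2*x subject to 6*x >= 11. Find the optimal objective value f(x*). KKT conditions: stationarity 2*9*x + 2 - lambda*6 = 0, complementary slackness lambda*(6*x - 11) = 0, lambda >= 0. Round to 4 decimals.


Step 1: Try lambda = 0 (constraint inactive).
x_unc = -2/(2*9) = -0.1111
Check: 6*-0.1111 = -0.6666 < 11 -- violated!
Step 2: Constraint must be active: 6*x = 11
x* = 11/6 = 1.8333 (rounded; the exact value 11/6 is used below)
lambda = (2*9*(11/6) + 2)/6 = 5.8333
Step 3: Compute optimal value.
f(x*) = 9*(11/6)^2 + 2*(11/6) = 33.9167


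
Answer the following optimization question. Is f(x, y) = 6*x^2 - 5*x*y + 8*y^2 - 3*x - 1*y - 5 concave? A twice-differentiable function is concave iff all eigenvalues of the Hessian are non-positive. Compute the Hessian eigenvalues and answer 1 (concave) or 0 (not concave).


The Hessian of f(x,y) = 6*x^2 - 5*x*y + 8*y^2 - 3*x - 1*y - 5 is:
H = [[12, -5], [-5, 16]]
Trace = 12 + 16 = 28
Determinant = 12*16 - (-5)^2 = 167
Discriminant = (28)^2 - 4*167 = 116.0
Eigenvalues: lambda_1 = 8.6148, lambda_2 = 19.3852
The function is not concave.

0


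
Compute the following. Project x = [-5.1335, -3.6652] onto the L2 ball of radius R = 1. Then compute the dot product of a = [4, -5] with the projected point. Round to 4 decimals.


Step 1: Compute ||x|| (intermediates to 6 decimals).
||x|| = sqrt((-5.1335)^2 + (-3.6652)^2) = 6.307655
Step 2: Project.
Since ||x|| > R, scale = R/||x|| = 1/6.307655 = 0.158538, proj(x) = scale * x
proj(x) = [-0.813855, -0.581073]
Step 3: Dot product.
a^T * proj(x) = 4*(-0.813855) - 5*(-0.581073) = -0.3501


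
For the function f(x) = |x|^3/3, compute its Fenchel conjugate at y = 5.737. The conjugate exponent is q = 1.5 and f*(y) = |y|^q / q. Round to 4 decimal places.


The conjugate exponent q satisfies 1/p + 1/q = 1.
p = 3, so q = 3/(3 - 1) = 1.5
|y|^q = 5.737^1.5 = 13.7413
f*(5.737) = 13.7413 / 1.5 = 9.1609


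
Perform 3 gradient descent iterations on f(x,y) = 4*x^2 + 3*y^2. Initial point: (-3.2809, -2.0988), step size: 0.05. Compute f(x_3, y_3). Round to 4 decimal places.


Gradient descent on f(x,y) = 4*x^2 + 3*y^2.
Starting point: (-3.2809, -2.0988), alpha = 0.05
Step 1: grad_x = 2*4*-3.2809 = -26.2472, grad_y = 2*3*-2.0988 = -12.5928
  x_1 = -3.2809 - 0.05*-26.2472 = -1.9685
  y_1 = -2.0988 - 0.05*-12.5928 = -1.4692
Step 2: grad_x = 2*4*-1.9685 = -15.7483, grad_y = 2*3*-1.4692 = -8.815
  x_2 = -1.9685 - 0.05*-15.7483 = -1.1811
  y_2 = -1.4692 - 0.05*-8.815 = -1.0284
Step 3: grad_x = 2*4*-1.1811 = -9.449, grad_y = 2*3*-1.0284 = -6.1705
  x_3 = -1.1811 - 0.05*-9.449 = -0.7087
  y_3 = -1.0284 - 0.05*-6.1705 = -0.7199
f(-0.7087, -0.7199) = 4*(-0.7087)^2 + 3*(-0.7199)^2 = 3.5636


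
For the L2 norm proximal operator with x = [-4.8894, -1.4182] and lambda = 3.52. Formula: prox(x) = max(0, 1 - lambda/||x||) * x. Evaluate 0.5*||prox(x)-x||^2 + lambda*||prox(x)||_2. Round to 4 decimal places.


Step 1: Compute ||x||.
||x|| = 5.0909
Step 2: Compute scaling factor.
scale = max(0, 1 - 3.52/5.0909) = 0.3086
Step 3: prox(x) = [-1.5087, -0.4376]
||prox(x)|| = 1.5709
Step 4: Proximal objective.
0.5*||prox-x||^2 = 6.1952
lambda*||prox|| = 5.5296
Total = 11.7249


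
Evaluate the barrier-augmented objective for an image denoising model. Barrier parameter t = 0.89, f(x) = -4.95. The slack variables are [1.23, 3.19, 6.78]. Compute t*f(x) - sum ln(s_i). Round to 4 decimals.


Step 1: Compute log-barrier.
ln values: [0.207, 1.16, 1.914]
phi = -(0.207 + 1.16 + 1.914) = -3.281
Step 2: Compute augmented objective.
t*f(x) = 0.89*-4.95 = -4.4055
Total = -4.4055 - 3.281 = -7.6865


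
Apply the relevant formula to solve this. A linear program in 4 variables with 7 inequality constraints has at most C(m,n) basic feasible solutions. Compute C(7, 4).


Each vertex corresponds to some choice of n active constraints out of m, so the number of vertices is at most C(m, n) = m! / (n!(m-n)!).
m = 7, n = 4
Numerator: 7 * 6 * 5 * 4
Denominator: 4! = 24
C(7, 4) = 35


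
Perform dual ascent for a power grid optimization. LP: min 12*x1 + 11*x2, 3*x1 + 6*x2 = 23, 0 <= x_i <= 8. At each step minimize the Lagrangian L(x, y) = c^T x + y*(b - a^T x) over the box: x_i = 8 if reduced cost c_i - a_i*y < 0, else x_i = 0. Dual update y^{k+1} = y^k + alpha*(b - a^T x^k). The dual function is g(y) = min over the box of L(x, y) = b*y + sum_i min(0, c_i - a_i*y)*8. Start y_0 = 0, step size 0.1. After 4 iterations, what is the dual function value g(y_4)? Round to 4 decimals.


Dual ascent for LP: min 12*x1 + 11*x2, 3*x1 + 6*x2 = 23, 0 <= x_i <= 8
Step 1: y^k = 0.0, reduced costs: (12.0, 11.0)
  x^k = (0.0, 0.0), subgradient = b - a^T x = 23.0
  y^{k+1} = 0.0 + 0.1*23.0 = 2.3
Step 2: y^k = 2.3, reduced costs: (5.1, -2.8)
  x^k = (0.0, 8.0), subgradient = b - a^T x = -25.0
  y^{k+1} = 2.3 + 0.1*-25.0 = -0.2
Step 3: y^k = -0.2, reduced costs: (12.6, 12.2)
  x^k = (0.0, 0.0), subgradient = b - a^T x = 23.0
  y^{k+1} = -0.2 + 0.1*23.0 = 2.1
Step 4: y^k = 2.1, reduced costs: (5.7, -1.6)
  x^k = (0.0, 8.0), subgradient = b - a^T x = -25.0
  y^{k+1} = 2.1 + 0.1*-25.0 = -0.4
Dual objective at y_4 = -0.4: reduced costs (13.2, 13.4), box minimizer x = (0.0, 0.0)
g(y_4) = b*y + (c1 - a1*y)*x1 + (c2 - a2*y)*x2 = 23*(-0.4) + 13.2*0.0 + 13.4*0.0 = -9.2 + 0.0 + 0.0 = -9.2


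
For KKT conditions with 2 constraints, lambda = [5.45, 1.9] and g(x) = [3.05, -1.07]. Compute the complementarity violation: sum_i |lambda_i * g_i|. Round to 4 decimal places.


KKT complementary slackness check:
lambda_1 * g_1 = 5.45 * 3.05 = 16.6225
lambda_2 * g_2 = 1.9 * -1.07 = -2.033
Total violation = 16.6225 + 2.033 = 18.6555


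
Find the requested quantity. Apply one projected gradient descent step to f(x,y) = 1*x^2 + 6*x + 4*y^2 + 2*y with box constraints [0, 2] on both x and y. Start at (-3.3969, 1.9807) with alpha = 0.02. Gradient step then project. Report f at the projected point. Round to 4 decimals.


Step 1: Compute gradient at (-3.3969, 1.9807).
grad_x = 2*1*-3.3969 + 6 = -0.7938
grad_y = 2*4*1.9807 + 2 = 17.8456
Step 2: Gradient step.
x_raw = -3.3969 - 0.02*-0.7938 = -3.381
y_raw = 1.9807 - 0.02*17.8456 = 1.6238
Step 3: Project onto [0, 2].
x_proj = clip(-3.381) = 0.0
y_proj = clip(1.6238) = 1.6238
Step 4: Evaluate f.
f(0.0, 1.6238) = 13.7943


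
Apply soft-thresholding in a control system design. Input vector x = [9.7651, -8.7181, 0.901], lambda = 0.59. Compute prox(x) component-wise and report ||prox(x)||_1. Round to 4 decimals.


Soft-thresholding with lambda = 0.59:
prox(9.7651) = sign(9.7651)*max(|9.7651| - 0.59, 0) = 9.1751
prox(-8.7181) = sign(-8.7181)*max(|-8.7181| - 0.59, 0) = -8.1281
prox(0.901) = sign(0.901)*max(|0.901| - 0.59, 0) = 0.311
prox(x) = [9.1751, -8.1281, 0.311]
||prox(x)||_1 = 9.1751 + 8.1281 + 0.311 = 17.6142


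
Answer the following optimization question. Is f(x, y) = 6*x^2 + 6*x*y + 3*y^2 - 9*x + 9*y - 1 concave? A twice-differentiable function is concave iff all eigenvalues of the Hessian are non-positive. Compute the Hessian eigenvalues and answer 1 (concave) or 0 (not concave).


The Hessian of f(x,y) = 6*x^2 + 6*x*y + 3*y^2 - 9*x + 9*y - 1 is:
H = [[12, 6], [6, 6]]
Trace = 12 + 6 = 18
Determinant = 12*6 - (6)^2 = 36
Discriminant = (18)^2 - 4*36 = 180.0
Eigenvalues: lambda_1 = 2.2918, lambda_2 = 15.7082
The function is not concave.

0


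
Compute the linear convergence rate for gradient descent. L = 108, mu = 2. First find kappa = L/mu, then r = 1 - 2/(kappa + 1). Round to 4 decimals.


Step 1: Compute the condition number.
kappa = L/mu = 108/2 = 54.0
Step 2: Compute the convergence rate.
r = 1 - 2/(kappa + 1) = 1 - 2*mu/(L + mu) = (L - mu)/(L + mu) = 106/110 = 0.9636


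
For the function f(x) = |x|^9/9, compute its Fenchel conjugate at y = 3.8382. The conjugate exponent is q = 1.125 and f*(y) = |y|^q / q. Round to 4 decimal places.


The conjugate exponent q satisfies 1/p + 1/q = 1.
p = 9, so q = 9/(9 - 1) = 1.125
|y|^q = 3.8382^1.125 = 4.5409
f*(3.8382) = 4.5409 / 1.125 = 4.0364


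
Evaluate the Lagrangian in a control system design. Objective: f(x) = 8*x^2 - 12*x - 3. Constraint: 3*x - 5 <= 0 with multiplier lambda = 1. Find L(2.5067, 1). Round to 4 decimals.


Step 1: Evaluate f(x).
f(2.5067) = 8*2.5067^2 - 12*2.5067 - 3 = 17.188
Step 2: Evaluate g(x).
g(2.5067) = 3*2.5067 - 5 = 2.5201
Step 3: Compute Lagrangian.
L = 17.188 + 1*2.5201 = 19.7081


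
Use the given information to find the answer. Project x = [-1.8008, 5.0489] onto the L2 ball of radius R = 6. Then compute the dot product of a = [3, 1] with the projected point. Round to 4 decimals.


Step 1: Compute ||x|| (intermediates to 6 decimals).
||x|| = sqrt((-1.8008)^2 + 5.0489^2) = 5.360436
Step 2: Project.
Since ||x|| <= R, proj = x (no scaling needed).
proj(x) = [-1.8008, 5.0489]
Step 3: Dot product.
a^T * proj(x) = 3*(-1.8008) + 1*5.0489 = -0.3535


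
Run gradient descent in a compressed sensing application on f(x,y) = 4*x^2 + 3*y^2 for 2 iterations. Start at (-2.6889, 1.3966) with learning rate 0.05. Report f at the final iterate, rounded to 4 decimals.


Gradient descent on f(x,y) = 4*x^2 + 3*y^2.
Starting point: (-2.6889, 1.3966), alpha = 0.05
Step 1: grad_x = 2*4*-2.6889 = -21.5112, grad_y = 2*3*1.3966 = 8.3796
  x_1 = -2.6889 - 0.05*-21.5112 = -1.6133
  y_1 = 1.3966 - 0.05*8.3796 = 0.9776
Step 2: grad_x = 2*4*-1.6133 = -12.9067, grad_y = 2*3*0.9776 = 5.8657
  x_2 = -1.6133 - 0.05*-12.9067 = -0.968
  y_2 = 0.9776 - 0.05*5.8657 = 0.6843
f(-0.968, 0.6843) = 4*(-0.968)^2 + 3*0.6843^2 = 5.1531


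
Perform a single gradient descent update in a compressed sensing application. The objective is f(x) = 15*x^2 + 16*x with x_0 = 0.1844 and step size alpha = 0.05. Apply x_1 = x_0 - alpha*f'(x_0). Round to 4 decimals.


We compute the gradient at x_0 and apply the update.
f'(x) = 30*x + 16
f'(0.1844) = 30*0.1844 + 16 = 21.532
x_1 = 0.1844 - 0.05*21.532 = -0.8922


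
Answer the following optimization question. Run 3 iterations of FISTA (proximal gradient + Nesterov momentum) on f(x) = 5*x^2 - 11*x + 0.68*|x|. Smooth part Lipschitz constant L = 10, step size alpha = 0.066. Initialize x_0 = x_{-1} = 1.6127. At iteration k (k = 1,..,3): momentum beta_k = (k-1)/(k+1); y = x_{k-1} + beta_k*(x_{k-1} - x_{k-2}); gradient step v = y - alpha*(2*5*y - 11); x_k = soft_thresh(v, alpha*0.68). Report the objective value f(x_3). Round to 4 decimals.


FISTA on f(x) = 5*x^2 - 11*x + 0.68*|x|
L = 10, alpha = 0.066
Iteration 1: beta = 0.0, y = 1.6127 + 0.0*(1.6127 - 1.6127) = 1.6127
  grad(y) = 5.127, v = y - alpha*grad = 1.2743
  prox(v) = soft_thresh(1.2743, 0.0449) = 1.2294
Iteration 2: beta = 0.3333, y = 1.2294 + 0.3333*(1.2294 - 1.6127) = 1.1017
  grad(y) = 0.0168, v = y - alpha*grad = 1.1006
  prox(v) = soft_thresh(1.1006, 0.0449) = 1.0557
Iteration 3: beta = 0.5, y = 1.0557 + 0.5*(1.0557 - 1.2294) = 0.9688
  grad(y) = -1.3118, v = y - alpha*grad = 1.0554
  prox(v) = soft_thresh(1.0554, 0.0449) = 1.0105
f(x_3) = 5*1.0105^2 - 11*1.0105 + 0.68*|1.0105| = -5.3228


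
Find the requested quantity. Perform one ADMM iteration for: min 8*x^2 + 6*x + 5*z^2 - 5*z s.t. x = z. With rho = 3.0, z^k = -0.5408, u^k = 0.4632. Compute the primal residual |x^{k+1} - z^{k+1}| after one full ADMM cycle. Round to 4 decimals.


ADMM iteration with rho = 3.0, z^k = -0.5408, u^k = 0.4632
Step 1: x-update.
Minimize 8*x^2 + 6*x + (3.0/2)*(x + 0.5408 + 0.4632)^2
FOC: (2*8 + 3.0)*x = -6 + 3.0*(-0.5408 - 0.4632)
x^{k+1} = -0.4743
Step 2: z-update.
Minimize 5*z^2 - 5*z + (3.0/2)*(-0.4743 - z + 0.4632)^2
FOC: (2*5 + 3.0)*z = 5 + 3.0*(-0.4743 + 0.4632)
z^{k+1} = 0.3821
Step 3: u-update.
u^{k+1} = 0.4632 - 0.4743 - 0.3821 = -0.3932
Step 4: Primal residual = |-0.4743 - 0.3821| = 0.8564


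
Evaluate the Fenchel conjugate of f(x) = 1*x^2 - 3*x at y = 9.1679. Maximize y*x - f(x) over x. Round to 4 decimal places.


f*(y) = sup_x {y*x - a*x^2 - b*x} = sup_x {(y-b)*x - a*x^2}
FOC: (y - b) - 2a*x = 0 => x* = (y - b)/(2a)
x* = (9.1679 + 3)/(2*1) = 6.084
f*(9.1679) = (y-b)^2/(4a) = (9.1679 + 3)^2/(4*1)
= 148.0578/4 = 37.0144


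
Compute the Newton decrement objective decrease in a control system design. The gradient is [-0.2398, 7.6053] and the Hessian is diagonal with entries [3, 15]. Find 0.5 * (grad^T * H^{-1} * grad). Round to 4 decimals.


Step 1: H is diagonal, so H^(-1) * g = [-0.0799, 0.507].
Step 2: g^T H^(-1) g = sum_i g_i^2 / H_ii
  = (-0.2398)^2/3 + (7.6053)^2/15
  = 0.0192 + 3.856 = 3.8752
Step 3: Objective decrease = 0.5 * g^T H^(-1) g = 1.9376


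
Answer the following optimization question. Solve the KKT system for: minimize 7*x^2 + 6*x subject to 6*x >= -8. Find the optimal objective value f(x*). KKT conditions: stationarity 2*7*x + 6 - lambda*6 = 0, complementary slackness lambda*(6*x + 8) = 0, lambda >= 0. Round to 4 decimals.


Step 1: Try lambda = 0 (constraint inactive).
Stationarity: 2*7*x + 6 = 0
x* = -6/(2*7) = -3/7 = -0.4286 (rounded; the exact value -3/7 is used below)
Check constraint: 6*-0.4286 = -2.5716 >= -8 -- satisfied.
Step 2: Compute optimal value.
f(x*) = 7*(-3/7)^2 + 6*(-3/7) = -1.2857


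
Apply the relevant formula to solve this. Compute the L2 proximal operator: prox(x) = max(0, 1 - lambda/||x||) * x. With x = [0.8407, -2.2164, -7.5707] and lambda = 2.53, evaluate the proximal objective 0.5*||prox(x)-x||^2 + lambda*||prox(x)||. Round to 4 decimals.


Step 1: Compute ||x||.
||x|| = 7.9331
Step 2: Compute scaling factor.
scale = max(0, 1 - 2.53/7.9331) = 0.6811
Step 3: prox(x) = [0.5726, -1.5096, -5.1563]
||prox(x)|| = 5.4031
Step 4: Proximal objective.
0.5*||prox-x||^2 = 3.2005
lambda*||prox|| = 13.6698
Total = 16.8704


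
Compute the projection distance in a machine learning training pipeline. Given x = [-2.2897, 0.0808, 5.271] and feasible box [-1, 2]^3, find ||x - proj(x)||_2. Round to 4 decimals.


Project each component onto [-1, 2].
clip(-2.2897) = -1.0, clip(0.0808) = 0.0808, clip(5.271) = 2.0
Projection = [-1.0, 0.0808, 2.0]
Squared diffs: [1.6633, 0.0, 10.6994]
Distance = sqrt(12.3627) = 3.5161


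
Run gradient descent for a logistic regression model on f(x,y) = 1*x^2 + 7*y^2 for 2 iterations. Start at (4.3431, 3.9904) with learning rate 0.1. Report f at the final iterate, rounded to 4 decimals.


Gradient descent on f(x,y) = 1*x^2 + 7*y^2.
Starting point: (4.3431, 3.9904), alpha = 0.1
Step 1: grad_x = 2*1*4.3431 = 8.6862, grad_y = 2*7*3.9904 = 55.8656
  x_1 = 4.3431 - 0.1*8.6862 = 3.4745
  y_1 = 3.9904 - 0.1*55.8656 = -1.5962
Step 2: grad_x = 2*1*3.4745 = 6.949, grad_y = 2*7*-1.5962 = -22.3462
  x_2 = 3.4745 - 0.1*6.949 = 2.7796
  y_2 = -1.5962 - 0.1*-22.3462 = 0.6385
f(2.7796, 0.6385) = 1*2.7796^2 + 7*0.6385^2 = 10.5795


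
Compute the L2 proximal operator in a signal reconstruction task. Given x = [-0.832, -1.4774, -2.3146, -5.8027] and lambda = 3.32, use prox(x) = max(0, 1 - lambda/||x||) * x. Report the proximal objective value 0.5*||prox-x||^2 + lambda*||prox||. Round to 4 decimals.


Step 1: Compute ||x||.
||x|| = 6.4733
Step 2: Compute scaling factor.
scale = max(0, 1 - 3.32/6.4733) = 0.4871
Step 3: prox(x) = [-0.4053, -0.7197, -1.1275, -2.8266]
||prox(x)|| = 3.1533
Step 4: Proximal objective.
0.5*||prox-x||^2 = 5.5112
lambda*||prox|| = 10.469
Total = 15.9802


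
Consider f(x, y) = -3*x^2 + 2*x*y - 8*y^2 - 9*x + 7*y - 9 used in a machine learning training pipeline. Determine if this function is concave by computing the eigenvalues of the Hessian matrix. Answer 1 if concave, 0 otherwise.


The Hessian of f(x,y) = -3*x^2 + 2*x*y - 8*y^2 - 9*x + 7*y - 9 is:
H = [[-6, 2], [2, -16]]
Trace = -6 - 16 = -22
Determinant = -6*-16 - (2)^2 = 92
Discriminant = (-22)^2 - 4*92 = 116.0
Eigenvalues: lambda_1 = -16.3852, lambda_2 = -5.6148
The function is concave.

1


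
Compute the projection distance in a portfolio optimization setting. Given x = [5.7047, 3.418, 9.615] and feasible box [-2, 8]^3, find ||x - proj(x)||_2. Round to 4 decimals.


Project each component onto [-2, 8].
clip(5.7047) = 5.7047, clip(3.418) = 3.418, clip(9.615) = 8.0
Projection = [5.7047, 3.418, 8.0]
Squared diffs: [0.0, 0.0, 2.6082]
Distance = sqrt(2.6082) = 1.615


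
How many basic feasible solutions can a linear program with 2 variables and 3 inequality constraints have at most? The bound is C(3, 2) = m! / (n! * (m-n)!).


Each vertex corresponds to some choice of n active constraints out of m, so the number of vertices is at most C(m, n) = m! / (n!(m-n)!).
m = 3, n = 2
Numerator: 3 * 2
Denominator: 2! = 2
C(3, 2) = 3


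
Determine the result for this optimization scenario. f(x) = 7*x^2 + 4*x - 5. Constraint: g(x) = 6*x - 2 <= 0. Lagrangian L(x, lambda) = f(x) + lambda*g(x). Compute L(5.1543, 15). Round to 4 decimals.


Step 1: Evaluate f(x).
f(5.1543) = 7*5.1543^2 + 4*5.1543 - 5 = 201.5849
Step 2: Evaluate g(x).
g(5.1543) = 6*5.1543 - 2 = 28.9258
Step 3: Compute Lagrangian.
L = 201.5849 + 15*28.9258 = 635.4719


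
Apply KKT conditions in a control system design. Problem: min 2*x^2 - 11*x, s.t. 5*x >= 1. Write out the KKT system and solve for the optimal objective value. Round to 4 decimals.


Step 1: Try lambda = 0 (constraint inactive).
Stationarity: 2*2*x - 11 = 0
x* = 11/(2*2) = 2.75
Check constraint: 5*2.75 = 13.75 >= 1 -- satisfied.
Step 2: Compute optimal value.
f(x*) = 2*2.75^2 - 11*2.75 = -15.125


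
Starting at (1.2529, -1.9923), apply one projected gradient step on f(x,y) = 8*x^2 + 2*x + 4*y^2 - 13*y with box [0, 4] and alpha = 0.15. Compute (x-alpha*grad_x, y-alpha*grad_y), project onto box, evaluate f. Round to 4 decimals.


Step 1: Compute gradient at (1.2529, -1.9923).
grad_x = 2*8*1.2529 + 2 = 22.0464
grad_y = 2*4*-1.9923 - 13 = -28.9384
Step 2: Gradient step.
x_raw = 1.2529 - 0.15*22.0464 = -2.0541
y_raw = -1.9923 - 0.15*-28.9384 = 2.3485
Step 3: Project onto [0, 4].
x_proj = clip(-2.0541) = 0.0
y_proj = clip(2.3485) = 2.3485
Step 4: Evaluate f.
f(0.0, 2.3485) = -8.4689


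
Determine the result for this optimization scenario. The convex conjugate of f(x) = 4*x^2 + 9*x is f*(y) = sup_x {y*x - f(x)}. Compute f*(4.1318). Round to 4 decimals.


f*(y) = sup_x {y*x - a*x^2 - b*x} = sup_x {(y-b)*x - a*x^2}
FOC: (y - b) - 2a*x = 0 => x* = (y - b)/(2a)
x* = (4.1318 - 9)/(2*4) = -0.6085
f*(4.1318) = (y-b)^2/(4a) = (4.1318 - 9)^2/(4*4)
= 23.6994/16 = 1.4812


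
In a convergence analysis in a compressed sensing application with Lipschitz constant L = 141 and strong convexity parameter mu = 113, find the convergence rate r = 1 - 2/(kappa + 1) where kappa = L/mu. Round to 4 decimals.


Step 1: Compute the condition number.
kappa = L/mu = 141/113 = 1.2478
Step 2: Compute the convergence rate.
r = 1 - 2/(kappa + 1) = 1 - 2*mu/(L + mu) = (L - mu)/(L + mu) = 28/254 = 0.1102


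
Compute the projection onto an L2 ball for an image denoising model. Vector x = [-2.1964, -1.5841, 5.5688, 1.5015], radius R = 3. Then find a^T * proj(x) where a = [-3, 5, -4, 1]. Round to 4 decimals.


Step 1: Compute ||x|| (intermediates to 6 decimals).
||x|| = sqrt((-2.1964)^2 + (-1.5841)^2 + 5.5688^2 + 1.5015^2) = 6.37178
Step 2: Project.
Since ||x|| > R, scale = R/||x|| = 3/6.37178 = 0.470826, proj(x) = scale * x
proj(x) = [-1.034122, -0.745835, 2.621936, 0.706945]
Step 3: Dot product.
a^T * proj(x) = -3*(-1.034122) + 5*(-0.745835) - 4*2.621936 + 1*0.706945 = -10.4076


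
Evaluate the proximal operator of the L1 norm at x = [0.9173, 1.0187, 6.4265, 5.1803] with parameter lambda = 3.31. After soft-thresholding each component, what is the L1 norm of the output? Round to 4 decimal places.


Soft-thresholding with lambda = 3.31:
prox(0.9173) = sign(0.9173)*max(|0.9173| - 3.31, 0) = 0.0
prox(1.0187) = sign(1.0187)*max(|1.0187| - 3.31, 0) = 0.0
prox(6.4265) = sign(6.4265)*max(|6.4265| - 3.31, 0) = 3.1165
prox(5.1803) = sign(5.1803)*max(|5.1803| - 3.31, 0) = 1.8703
prox(x) = [0.0, 0.0, 3.1165, 1.8703]
||prox(x)||_1 = 0.0 + 0.0 + 3.1165 + 1.8703 = 4.9868


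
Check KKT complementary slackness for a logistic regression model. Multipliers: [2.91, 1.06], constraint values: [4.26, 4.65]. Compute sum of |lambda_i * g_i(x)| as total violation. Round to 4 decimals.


KKT complementary slackness check:
lambda_1 * g_1 = 2.91 * 4.26 = 12.3966
lambda_2 * g_2 = 1.06 * 4.65 = 4.929
Total violation = 12.3966 + 4.929 = 17.3256


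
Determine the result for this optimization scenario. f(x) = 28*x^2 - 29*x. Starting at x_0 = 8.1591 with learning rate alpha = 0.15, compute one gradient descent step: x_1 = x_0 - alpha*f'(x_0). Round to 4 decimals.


We compute the gradient at x_0 and apply the update.
f'(x) = 56*x - 29
f'(8.1591) = 56*8.1591 - 29 = 427.9096
x_1 = 8.1591 - 0.15*427.9096 = -56.0273


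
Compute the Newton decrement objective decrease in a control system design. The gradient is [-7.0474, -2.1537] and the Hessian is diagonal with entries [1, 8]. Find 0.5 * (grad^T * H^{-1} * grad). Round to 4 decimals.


Step 1: H is diagonal, so H^(-1) * g = [-7.0474, -0.2692].
Step 2: g^T H^(-1) g = sum_i g_i^2 / H_ii
  = (-7.0474)^2/1 + (-2.1537)^2/8
  = 49.6658 + 0.5798 = 50.2456
Step 3: Objective decrease = 0.5 * g^T H^(-1) g = 25.1228


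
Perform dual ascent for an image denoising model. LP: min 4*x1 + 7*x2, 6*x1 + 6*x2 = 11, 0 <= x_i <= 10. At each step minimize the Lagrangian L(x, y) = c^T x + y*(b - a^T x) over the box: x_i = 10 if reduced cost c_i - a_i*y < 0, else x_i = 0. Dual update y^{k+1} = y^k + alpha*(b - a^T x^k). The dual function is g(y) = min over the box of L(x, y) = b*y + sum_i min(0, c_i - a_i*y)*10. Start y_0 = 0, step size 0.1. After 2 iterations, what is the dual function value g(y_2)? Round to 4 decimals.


Dual ascent for LP: min 4*x1 + 7*x2, 6*x1 + 6*x2 = 11, 0 <= x_i <= 10
Step 1: y^k = 0.0, reduced costs: (4.0, 7.0)
  x^k = (0.0, 0.0), subgradient = b - a^T x = 11.0
  y^{k+1} = 0.0 + 0.1*11.0 = 1.1
Step 2: y^k = 1.1, reduced costs: (-2.6, 0.4)
  x^k = (10.0, 0.0), subgradient = b - a^T x = -49.0
  y^{k+1} = 1.1 + 0.1*-49.0 = -3.8
Dual objective at y_2 = -3.8: reduced costs (26.8, 29.8), box minimizer x = (0.0, 0.0)
g(y_2) = b*y + (c1 - a1*y)*x1 + (c2 - a2*y)*x2 = 11*(-3.8) + 26.8*0.0 + 29.8*0.0 = -41.8 + 0.0 + 0.0 = -41.8


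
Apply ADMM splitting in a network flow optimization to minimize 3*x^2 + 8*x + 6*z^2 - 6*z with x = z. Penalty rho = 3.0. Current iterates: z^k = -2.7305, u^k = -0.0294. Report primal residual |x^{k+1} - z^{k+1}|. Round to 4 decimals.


ADMM iteration with rho = 3.0, z^k = -2.7305, u^k = -0.0294
Step 1: x-update.
Minimize 3*x^2 + 8*x + (3.0/2)*(x + 2.7305 - 0.0294)^2
FOC: (2*3 + 3.0)*x = -8 + 3.0*(-2.7305 + 0.0294)
x^{k+1} = -1.7893
Step 2: z-update.
Minimize 6*z^2 - 6*z + (3.0/2)*(-1.7893 - z - 0.0294)^2
FOC: (2*6 + 3.0)*z = 6 + 3.0*(-1.7893 - 0.0294)
z^{k+1} = 0.0363
Step 3: u-update.
u^{k+1} = -0.0294 - 1.7893 - 0.0363 = -1.8549
Step 4: Primal residual = |-1.7893 - 0.0363| = 1.8255


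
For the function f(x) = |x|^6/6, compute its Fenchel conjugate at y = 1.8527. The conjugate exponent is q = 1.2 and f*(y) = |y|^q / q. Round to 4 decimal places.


The conjugate exponent q satisfies 1/p + 1/q = 1.
p = 6, so q = 6/(6 - 1) = 1.2
|y|^q = 1.8527^1.2 = 2.0959
f*(1.8527) = 2.0959 / 1.2 = 1.7466


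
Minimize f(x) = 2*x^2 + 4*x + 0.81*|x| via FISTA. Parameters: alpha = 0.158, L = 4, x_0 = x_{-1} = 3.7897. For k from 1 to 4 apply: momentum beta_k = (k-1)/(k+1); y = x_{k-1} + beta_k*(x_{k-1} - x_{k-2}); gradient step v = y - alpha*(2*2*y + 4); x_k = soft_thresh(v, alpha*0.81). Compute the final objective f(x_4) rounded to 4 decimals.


FISTA on f(x) = 2*x^2 + 4*x + 0.81*|x|
L = 4, alpha = 0.158
Iteration 1: beta = 0.0, y = 3.7897 + 0.0*(3.7897 - 3.7897) = 3.7897
  grad(y) = 19.1588, v = y - alpha*grad = 0.7626
  prox(v) = soft_thresh(0.7626, 0.128) = 0.6346
Iteration 2: beta = 0.3333, y = 0.6346 + 0.3333*(0.6346 - 3.7897) = -0.4171
  grad(y) = 2.3318, v = y - alpha*grad = -0.7855
  prox(v) = soft_thresh(-0.7855, 0.128) = -0.6575
Iteration 3: beta = 0.5, y = -0.6575 + 0.5*(-0.6575 - 0.6346) = -1.3036
  grad(y) = -1.2142, v = y - alpha*grad = -1.1117
  prox(v) = soft_thresh(-1.1117, 0.128) = -0.9837
Iteration 4: beta = 0.6, y = -0.9837 + 0.6*(-0.9837 + 0.6575) = -1.1795
  grad(y) = -0.7179, v = y - alpha*grad = -1.066
  prox(v) = soft_thresh(-1.066, 0.128) = -0.9381
f(x_4) = 2*(-0.9381)^2 + 4*(-0.9381) + 0.81*|-0.9381| = -1.2325


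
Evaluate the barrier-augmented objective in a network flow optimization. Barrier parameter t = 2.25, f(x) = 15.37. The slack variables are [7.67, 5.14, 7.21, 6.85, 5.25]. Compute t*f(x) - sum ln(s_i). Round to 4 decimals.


Step 1: Compute log-barrier.
ln values: [2.0373, 1.6371, 1.9755, 1.9242, 1.6582]
phi = -(2.0373 + 1.6371 + 1.9755 + 1.9242 + 1.6582) = -9.2323
Step 2: Compute augmented objective.
t*f(x) = 2.25*15.37 = 34.5825
Total = 34.5825 - 9.2323 = 25.3502


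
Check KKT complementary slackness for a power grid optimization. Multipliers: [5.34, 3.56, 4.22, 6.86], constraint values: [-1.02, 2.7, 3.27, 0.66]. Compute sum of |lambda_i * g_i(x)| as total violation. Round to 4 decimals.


KKT complementary slackness check:
lambda_1 * g_1 = 5.34 * -1.02 = -5.4468
lambda_2 * g_2 = 3.56 * 2.7 = 9.612
lambda_3 * g_3 = 4.22 * 3.27 = 13.7994
lambda_4 * g_4 = 6.86 * 0.66 = 4.5276
Total violation = 5.4468 + 9.612 + 13.7994 + 4.5276 = 33.3858


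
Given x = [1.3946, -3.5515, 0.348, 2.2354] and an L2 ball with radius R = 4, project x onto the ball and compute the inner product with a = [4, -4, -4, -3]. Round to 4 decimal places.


Step 1: Compute ||x|| (intermediates to 6 decimals).
||x|| = sqrt(1.3946^2 + (-3.5515)^2 + 0.348^2 + 2.2354^2) = 4.435784
Step 2: Project.
Since ||x|| > R, scale = R/||x|| = 4/4.435784 = 0.901757, proj(x) = scale * x
proj(x) = [1.25759, -3.20259, 0.313811, 2.015788]
Step 3: Dot product.
a^T * proj(x) = 4*1.25759 - 4*(-3.20259) - 4*0.313811 - 3*2.015788 = 10.5381


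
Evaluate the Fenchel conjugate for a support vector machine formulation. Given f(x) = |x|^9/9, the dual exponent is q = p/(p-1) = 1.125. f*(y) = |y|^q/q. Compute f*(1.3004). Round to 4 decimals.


The conjugate exponent q satisfies 1/p + 1/q = 1.
p = 9, so q = 9/(9 - 1) = 1.125
|y|^q = 1.3004^1.125 = 1.3438
f*(1.3004) = 1.3438 / 1.125 = 1.1945


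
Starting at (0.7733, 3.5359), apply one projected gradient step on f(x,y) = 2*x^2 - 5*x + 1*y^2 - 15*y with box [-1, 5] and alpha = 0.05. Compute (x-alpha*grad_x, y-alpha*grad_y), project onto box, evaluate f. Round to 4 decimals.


Step 1: Compute gradient at (0.7733, 3.5359).
grad_x = 2*2*0.7733 - 5 = -1.9068
grad_y = 2*1*3.5359 - 15 = -7.9282
Step 2: Gradient step.
x_raw = 0.7733 - 0.05*-1.9068 = 0.8686
y_raw = 3.5359 - 0.05*-7.9282 = 3.9323
Step 3: Project onto [-1, 5].
x_proj = clip(0.8686) = 0.8686
y_proj = clip(3.9323) = 3.9323
Step 4: Evaluate f.
f(0.8686, 3.9323) = -46.3557


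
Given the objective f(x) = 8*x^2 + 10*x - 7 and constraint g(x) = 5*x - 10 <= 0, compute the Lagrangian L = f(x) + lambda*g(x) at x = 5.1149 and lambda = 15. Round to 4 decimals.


Step 1: Evaluate f(x).
f(5.1149) = 8*5.1149^2 + 10*5.1149 - 7 = 253.4466
Step 2: Evaluate g(x).
g(5.1149) = 5*5.1149 - 10 = 15.5745
Step 3: Compute Lagrangian.
L = 253.4466 + 15*15.5745 = 487.0641


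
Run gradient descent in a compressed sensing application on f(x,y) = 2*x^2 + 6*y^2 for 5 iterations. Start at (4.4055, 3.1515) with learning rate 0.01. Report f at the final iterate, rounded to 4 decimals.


Gradient descent on f(x,y) = 2*x^2 + 6*y^2.
Starting point: (4.4055, 3.1515), alpha = 0.01
Step 1: grad_x = 2*2*4.4055 = 17.622, grad_y = 2*6*3.1515 = 37.818
  x_1 = 4.4055 - 0.01*17.622 = 4.2293
  y_1 = 3.1515 - 0.01*37.818 = 2.7733
Step 2: grad_x = 2*2*4.2293 = 16.9171, grad_y = 2*6*2.7733 = 33.2798
  x_2 = 4.2293 - 0.01*16.9171 = 4.0601
  y_2 = 2.7733 - 0.01*33.2798 = 2.4405
Step 3: grad_x = 2*2*4.0601 = 16.2404, grad_y = 2*6*2.4405 = 29.2863
  x_3 = 4.0601 - 0.01*16.2404 = 3.8977
  y_3 = 2.4405 - 0.01*29.2863 = 2.1477
Step 4: grad_x = 2*2*3.8977 = 15.5908, grad_y = 2*6*2.1477 = 25.7719
  x_4 = 3.8977 - 0.01*15.5908 = 3.7418
  y_4 = 2.1477 - 0.01*25.7719 = 1.8899
Step 5: grad_x = 2*2*3.7418 = 14.9672, grad_y = 2*6*1.8899 = 22.6793
  x_5 = 3.7418 - 0.01*14.9672 = 3.5921
  y_5 = 1.8899 - 0.01*22.6793 = 1.6631
f(3.5921, 1.6631) = 2*3.5921^2 + 6*1.6631^2 = 42.4031


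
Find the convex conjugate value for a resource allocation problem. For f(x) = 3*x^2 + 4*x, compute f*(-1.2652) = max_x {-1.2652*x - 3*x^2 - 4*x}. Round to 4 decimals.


f*(y) = sup_x {y*x - a*x^2 - b*x} = sup_x {(y-b)*x - a*x^2}
FOC: (y - b) - 2a*x = 0 => x* = (y - b)/(2a)
x* = (-1.2652 - 4)/(2*3) = -0.8775
f*(-1.2652) = (y-b)^2/(4a) = (-1.2652 - 4)^2/(4*3)
= 27.7223/12 = 2.3102


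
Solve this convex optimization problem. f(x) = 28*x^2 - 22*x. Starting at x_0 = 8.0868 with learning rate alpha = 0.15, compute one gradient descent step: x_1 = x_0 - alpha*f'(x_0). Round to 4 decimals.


We compute the gradient at x_0 and apply the update.
f'(x) = 56*x - 22
f'(8.0868) = 56*8.0868 - 22 = 430.8608
x_1 = 8.0868 - 0.15*430.8608 = -56.5423


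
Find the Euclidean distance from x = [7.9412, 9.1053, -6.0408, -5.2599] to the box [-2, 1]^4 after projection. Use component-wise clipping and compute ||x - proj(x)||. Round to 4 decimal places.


Project each component onto [-2, 1].
clip(7.9412) = 1.0, clip(9.1053) = 1.0, clip(-6.0408) = -2.0, clip(-5.2599) = -2.0
Projection = [1.0, 1.0, -2.0, -2.0]
Squared diffs: [48.1803, 65.6959, 16.3281, 10.6269]
Distance = sqrt(140.8312) = 11.8672


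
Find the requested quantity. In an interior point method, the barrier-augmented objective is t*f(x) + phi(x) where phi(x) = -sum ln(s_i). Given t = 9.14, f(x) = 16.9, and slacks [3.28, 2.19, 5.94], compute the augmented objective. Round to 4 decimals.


Step 1: Compute log-barrier.
ln values: [1.1878, 0.7839, 1.7817]
phi = -(1.1878 + 0.7839 + 1.7817) = -3.7535
Step 2: Compute augmented objective.
t*f(x) = 9.14*16.9 = 154.466
Total = 154.466 - 3.7535 = 150.7125


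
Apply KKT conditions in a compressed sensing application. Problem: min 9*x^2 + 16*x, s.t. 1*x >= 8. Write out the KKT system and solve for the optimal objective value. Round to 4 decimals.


Step 1: Try lambda = 0 (constraint inactive).
x_unc = -16/(2*9) = -0.8889
Check: 1*-0.8889 = -0.8889 < 8 -- violated!
Step 2: Constraint must be active: 1*x = 8
x* = 8/1 = 8.0
lambda = (2*9*8.0 + 16)/1 = 160.0
Step 3: Compute optimal value.
f(x*) = 9*8.0^2 + 16*8.0 = 704.0


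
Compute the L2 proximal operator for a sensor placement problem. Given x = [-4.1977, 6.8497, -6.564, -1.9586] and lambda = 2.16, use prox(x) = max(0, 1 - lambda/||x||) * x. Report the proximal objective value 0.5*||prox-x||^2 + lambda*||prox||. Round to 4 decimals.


Step 1: Compute ||x||.
||x|| = 10.5575
Step 2: Compute scaling factor.
scale = max(0, 1 - 2.16/10.5575) = 0.7954
Step 3: prox(x) = [-3.3389, 5.4483, -5.221, -1.5579]
||prox(x)|| = 8.3975
Step 4: Proximal objective.
0.5*||prox-x||^2 = 2.3328
lambda*||prox|| = 18.1386
Total = 20.4714


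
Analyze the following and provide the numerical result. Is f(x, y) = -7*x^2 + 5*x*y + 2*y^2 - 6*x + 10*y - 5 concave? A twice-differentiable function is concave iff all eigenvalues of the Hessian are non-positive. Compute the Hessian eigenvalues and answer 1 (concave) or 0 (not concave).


The Hessian of f(x,y) = -7*x^2 + 5*x*y + 2*y^2 - 6*x + 10*y - 5 is:
H = [[-14, 5], [5, 4]]
Trace = -14 + 4 = -10
Determinant = -14*4 - (5)^2 = -81
Discriminant = (-10)^2 - 4*-81 = 424.0
Eigenvalues: lambda_1 = -15.2956, lambda_2 = 5.2956
The function is not concave.

0


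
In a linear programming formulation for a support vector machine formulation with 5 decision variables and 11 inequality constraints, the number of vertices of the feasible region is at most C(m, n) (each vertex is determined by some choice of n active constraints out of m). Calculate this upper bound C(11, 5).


Each vertex corresponds to some choice of n active constraints out of m, so the number of vertices is at most C(m, n) = m! / (n!(m-n)!).
m = 11, n = 5
Numerator: 11 * 10 * 9 * 8 * 7
Denominator: 5! = 120
C(11, 5) = 462


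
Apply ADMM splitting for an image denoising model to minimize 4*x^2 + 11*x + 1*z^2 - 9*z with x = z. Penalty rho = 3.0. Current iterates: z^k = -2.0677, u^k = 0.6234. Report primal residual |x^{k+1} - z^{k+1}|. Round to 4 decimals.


ADMM iteration with rho = 3.0, z^k = -2.0677, u^k = 0.6234
Step 1: x-update.
Minimize 4*x^2 + 11*x + (3.0/2)*(x + 2.0677 + 0.6234)^2
FOC: (2*4 + 3.0)*x = -11 + 3.0*(-2.0677 - 0.6234)
x^{k+1} = -1.7339
Step 2: z-update.
Minimize 1*z^2 - 9*z + (3.0/2)*(-1.7339 - z + 0.6234)^2
FOC: (2*1 + 3.0)*z = 9 + 3.0*(-1.7339 + 0.6234)
z^{k+1} = 1.1337
Step 3: u-update.
u^{k+1} = 0.6234 - 1.7339 - 1.1337 = -2.2442
Step 4: Primal residual = |-1.7339 - 1.1337| = 2.8676


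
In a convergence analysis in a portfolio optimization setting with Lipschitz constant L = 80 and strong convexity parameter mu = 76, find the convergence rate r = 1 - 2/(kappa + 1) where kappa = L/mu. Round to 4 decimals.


Step 1: Compute the condition number.
kappa = L/mu = 80/76 = 1.0526
Step 2: Compute the convergence rate.
r = 1 - 2/(kappa + 1) = 1 - 2*mu/(L + mu) = (L - mu)/(L + mu) = 4/156 = 0.0256


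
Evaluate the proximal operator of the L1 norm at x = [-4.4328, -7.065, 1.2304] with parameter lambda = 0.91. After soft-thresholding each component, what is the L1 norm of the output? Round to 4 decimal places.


Soft-thresholding with lambda = 0.91:
prox(-4.4328) = sign(-4.4328)*max(|-4.4328| - 0.91, 0) = -3.5228
prox(-7.065) = sign(-7.065)*max(|-7.065| - 0.91, 0) = -6.155
prox(1.2304) = sign(1.2304)*max(|1.2304| - 0.91, 0) = 0.3204
prox(x) = [-3.5228, -6.155, 0.3204]
||prox(x)||_1 = 3.5228 + 6.155 + 0.3204 = 9.9982


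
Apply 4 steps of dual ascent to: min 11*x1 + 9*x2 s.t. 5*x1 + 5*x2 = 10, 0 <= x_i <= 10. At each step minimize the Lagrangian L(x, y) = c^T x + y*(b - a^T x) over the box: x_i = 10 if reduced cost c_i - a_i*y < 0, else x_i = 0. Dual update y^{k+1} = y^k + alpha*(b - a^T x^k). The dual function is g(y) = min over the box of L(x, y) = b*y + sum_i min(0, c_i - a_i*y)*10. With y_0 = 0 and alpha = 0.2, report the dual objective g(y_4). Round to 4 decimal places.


Dual ascent for LP: min 11*x1 + 9*x2, 5*x1 + 5*x2 = 10, 0 <= x_i <= 10
Step 1: y^k = 0.0, reduced costs: (11.0, 9.0)
  x^k = (0.0, 0.0), subgradient = b - a^T x = 10.0
  y^{k+1} = 0.0 + 0.2*10.0 = 2.0
Step 2: y^k = 2.0, reduced costs: (1.0, -1.0)
  x^k = (0.0, 10.0), subgradient = b - a^T x = -40.0
  y^{k+1} = 2.0 + 0.2*-40.0 = -6.0
Step 3: y^k = -6.0, reduced costs: (41.0, 39.0)
  x^k = (0.0, 0.0), subgradient = b - a^T x = 10.0
  y^{k+1} = -6.0 + 0.2*10.0 = -4.0
Step 4: y^k = -4.0, reduced costs: (31.0, 29.0)
  x^k = (0.0, 0.0), subgradient = b - a^T x = 10.0
  y^{k+1} = -4.0 + 0.2*10.0 = -2.0
Dual objective at y_4 = -2.0: reduced costs (21.0, 19.0), box minimizer x = (0.0, 0.0)
g(y_4) = b*y + (c1 - a1*y)*x1 + (c2 - a2*y)*x2 = 10*(-2.0) + 21.0*0.0 + 19.0*0.0 = -20.0 + 0.0 + 0.0 = -20.0
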